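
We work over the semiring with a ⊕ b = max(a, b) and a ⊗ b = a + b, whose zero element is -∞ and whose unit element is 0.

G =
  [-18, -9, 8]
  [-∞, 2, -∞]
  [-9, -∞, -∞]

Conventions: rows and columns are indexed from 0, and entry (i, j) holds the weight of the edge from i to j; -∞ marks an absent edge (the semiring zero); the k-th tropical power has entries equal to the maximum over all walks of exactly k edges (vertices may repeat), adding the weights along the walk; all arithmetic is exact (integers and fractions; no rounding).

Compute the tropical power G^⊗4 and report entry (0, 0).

G^⊗2:
  [-1, -7, -10]
  [-∞, 4, -∞]
  [-27, -18, -1]
G^⊗3:
  [-19, -5, 7]
  [-∞, 6, -∞]
  [-10, -16, -19]
G^⊗4:
  [-2, -3, -11]
  [-∞, 8, -∞]
  [-28, -14, -2]
Key observation: the optimum is the walk 0->2->0->2->0, with weight 8 + (-9) + 8 + (-9) = -2.
Optimal value attained by: walk 0->2->0->2->0.
Answer: (G^⊗4)[0][0] = -2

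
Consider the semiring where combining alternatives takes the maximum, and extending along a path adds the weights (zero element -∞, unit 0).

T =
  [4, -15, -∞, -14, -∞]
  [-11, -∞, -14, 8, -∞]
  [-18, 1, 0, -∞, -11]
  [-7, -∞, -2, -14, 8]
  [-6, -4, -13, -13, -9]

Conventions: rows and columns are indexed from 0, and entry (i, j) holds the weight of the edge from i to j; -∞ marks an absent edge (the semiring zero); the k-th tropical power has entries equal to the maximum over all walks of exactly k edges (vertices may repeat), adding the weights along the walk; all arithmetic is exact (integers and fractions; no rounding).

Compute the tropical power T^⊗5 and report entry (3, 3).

T^⊗2:
  [8, -11, -16, -7, -6]
  [1, -13, 6, -6, 16]
  [-10, 1, 0, 9, -11]
  [2, 4, -2, -5, -1]
  [-2, -12, -13, 4, -5]
T^⊗3:
  [12, -7, -9, -3, 1]
  [10, 12, 6, 3, 7]
  [2, 1, 7, 9, 17]
  [6, -1, -2, 12, 3]
  [2, -9, 2, -4, 12]
T^⊗4:
  [16, -3, -5, 1, 5]
  [14, 7, 6, 20, 11]
  [11, 13, 7, 9, 17]
  [10, -1, 10, 7, 20]
  [6, 8, 2, -1, 4]
T^⊗5:
  [20, 1, -1, 5, 9]
  [18, 7, 18, 15, 28]
  [15, 13, 7, 21, 17]
  [14, 16, 10, 7, 15]
  [10, 3, 2, 16, 7]
Key observation: the optimum is the walk 3->2->2->2->1->3, with weight (-2) + 0 + 0 + 1 + 8 = 7.
Optimal value attained by: walk 3->2->2->2->1->3.
Answer: (T^⊗5)[3][3] = 7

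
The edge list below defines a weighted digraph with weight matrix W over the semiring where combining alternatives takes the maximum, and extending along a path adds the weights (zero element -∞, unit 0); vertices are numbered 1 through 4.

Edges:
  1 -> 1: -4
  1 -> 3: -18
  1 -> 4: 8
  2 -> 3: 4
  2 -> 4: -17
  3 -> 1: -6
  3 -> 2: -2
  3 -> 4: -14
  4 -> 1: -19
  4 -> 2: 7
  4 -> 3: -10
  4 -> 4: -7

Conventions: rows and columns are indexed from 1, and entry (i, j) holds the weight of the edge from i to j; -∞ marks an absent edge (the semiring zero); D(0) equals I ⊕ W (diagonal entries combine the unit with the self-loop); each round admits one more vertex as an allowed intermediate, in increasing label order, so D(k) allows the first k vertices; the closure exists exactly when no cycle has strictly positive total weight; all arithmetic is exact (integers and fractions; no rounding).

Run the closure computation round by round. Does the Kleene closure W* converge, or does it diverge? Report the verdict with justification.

D(0):
  [0, -∞, -18, 8]
  [-∞, 0, 4, -17]
  [-6, -2, 0, -14]
  [-19, 7, -10, 0]
D(1):
  [0, -∞, -18, 8]
  [-∞, 0, 4, -17]
  [-6, -2, 0, 2]
  [-19, 7, -10, 0]
Detection: at round 2, diagonal entry (3, 3) turns strictly positive.
Key observation: the cycle 3->2->3 has total weight (-2) + 4, which is strictly positive.
Answer: DIVERGES — positive cycle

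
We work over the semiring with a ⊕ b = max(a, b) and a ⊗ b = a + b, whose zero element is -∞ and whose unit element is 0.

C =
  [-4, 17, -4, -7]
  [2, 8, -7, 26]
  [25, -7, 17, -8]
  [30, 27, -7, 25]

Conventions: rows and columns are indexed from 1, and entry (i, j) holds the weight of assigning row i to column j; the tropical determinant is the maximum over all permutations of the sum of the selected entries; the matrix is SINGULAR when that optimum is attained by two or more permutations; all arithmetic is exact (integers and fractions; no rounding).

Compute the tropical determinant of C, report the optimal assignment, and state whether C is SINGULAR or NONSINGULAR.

σ = (1, 2, 3, 4): (-4) + 8 + 17 + 25 = 46
σ = (1, 2, 4, 3): (-4) + 8 + (-8) + (-7) = -11
σ = (1, 3, 2, 4): (-4) + (-7) + (-7) + 25 = 7
σ = (1, 3, 4, 2): (-4) + (-7) + (-8) + 27 = 8
σ = (1, 4, 2, 3): (-4) + 26 + (-7) + (-7) = 8
σ = (1, 4, 3, 2): (-4) + 26 + 17 + 27 = 66
σ = (2, 1, 3, 4): 17 + 2 + 17 + 25 = 61
σ = (2, 1, 4, 3): 17 + 2 + (-8) + (-7) = 4
σ = (2, 3, 1, 4): 17 + (-7) + 25 + 25 = 60
σ = (2, 3, 4, 1): 17 + (-7) + (-8) + 30 = 32
σ = (2, 4, 1, 3): 17 + 26 + 25 + (-7) = 61
σ = (2, 4, 3, 1): 17 + 26 + 17 + 30 = 90
σ = (3, 1, 2, 4): (-4) + 2 + (-7) + 25 = 16
σ = (3, 1, 4, 2): (-4) + 2 + (-8) + 27 = 17
σ = (3, 2, 1, 4): (-4) + 8 + 25 + 25 = 54
σ = (3, 2, 4, 1): (-4) + 8 + (-8) + 30 = 26
σ = (3, 4, 1, 2): (-4) + 26 + 25 + 27 = 74
σ = (3, 4, 2, 1): (-4) + 26 + (-7) + 30 = 45
σ = (4, 1, 2, 3): (-7) + 2 + (-7) + (-7) = -19
σ = (4, 1, 3, 2): (-7) + 2 + 17 + 27 = 39
σ = (4, 2, 1, 3): (-7) + 8 + 25 + (-7) = 19
σ = (4, 2, 3, 1): (-7) + 8 + 17 + 30 = 48
σ = (4, 3, 1, 2): (-7) + (-7) + 25 + 27 = 38
σ = (4, 3, 2, 1): (-7) + (-7) + (-7) + 30 = 9
Optimal value attained by: σ = (2, 4, 3, 1).
Answer: det⊕(C) = 90; verdict: NONSINGULAR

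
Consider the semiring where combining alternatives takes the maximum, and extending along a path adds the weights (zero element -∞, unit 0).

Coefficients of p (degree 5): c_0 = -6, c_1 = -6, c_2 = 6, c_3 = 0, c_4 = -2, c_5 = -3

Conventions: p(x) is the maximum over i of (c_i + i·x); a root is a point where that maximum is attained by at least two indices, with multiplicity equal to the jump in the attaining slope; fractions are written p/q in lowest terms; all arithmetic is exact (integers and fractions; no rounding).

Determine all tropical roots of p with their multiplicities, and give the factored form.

hull edge (i=0, c=-6) to (i=2, c=6): slope 6, span 2
hull edge (i=2, c=6) to (i=5, c=-3): slope -3, span 3
Factored form: p(x) = -3 ⊗ (x ⊕ (-6)) ⊗ (x ⊕ (-6)) ⊗ (x ⊕ 3) ⊗ (x ⊕ 3) ⊗ (x ⊕ 3)
Answer: roots = -6 (mult 2), 3 (mult 3)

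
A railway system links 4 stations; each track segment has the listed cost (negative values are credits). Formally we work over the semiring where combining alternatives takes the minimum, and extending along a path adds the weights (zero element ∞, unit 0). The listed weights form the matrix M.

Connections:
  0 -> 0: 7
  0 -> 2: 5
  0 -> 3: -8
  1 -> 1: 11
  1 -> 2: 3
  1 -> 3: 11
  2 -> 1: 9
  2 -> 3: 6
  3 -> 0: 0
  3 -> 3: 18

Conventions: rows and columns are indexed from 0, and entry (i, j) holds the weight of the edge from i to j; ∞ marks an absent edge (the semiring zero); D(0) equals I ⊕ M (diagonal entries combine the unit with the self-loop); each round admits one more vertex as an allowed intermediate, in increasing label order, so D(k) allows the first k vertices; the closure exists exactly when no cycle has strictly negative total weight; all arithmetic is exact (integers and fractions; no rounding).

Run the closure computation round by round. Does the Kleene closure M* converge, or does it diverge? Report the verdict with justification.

D(0):
  [0, ∞, 5, -8]
  [∞, 0, 3, 11]
  [∞, 9, 0, 6]
  [0, ∞, ∞, 0]
Detection: at round 1, diagonal entry (3, 3) turns strictly negative.
Key observation: the cycle 3->0->3 has total weight 0 + (-8), which is strictly negative.
Answer: DIVERGES — negative cycle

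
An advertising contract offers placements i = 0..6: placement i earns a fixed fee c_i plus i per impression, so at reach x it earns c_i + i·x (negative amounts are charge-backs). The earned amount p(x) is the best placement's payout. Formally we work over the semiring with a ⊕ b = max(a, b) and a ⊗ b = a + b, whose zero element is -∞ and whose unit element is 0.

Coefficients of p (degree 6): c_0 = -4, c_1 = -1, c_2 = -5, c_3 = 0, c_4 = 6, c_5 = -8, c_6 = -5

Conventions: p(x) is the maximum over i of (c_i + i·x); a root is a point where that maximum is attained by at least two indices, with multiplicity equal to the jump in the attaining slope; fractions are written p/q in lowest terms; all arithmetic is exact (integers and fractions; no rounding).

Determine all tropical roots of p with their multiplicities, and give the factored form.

hull edge (i=0, c=-4) to (i=1, c=-1): slope 3, span 1
hull edge (i=1, c=-1) to (i=4, c=6): slope 7/3, span 3
hull edge (i=4, c=6) to (i=6, c=-5): slope -11/2, span 2
Factored form: p(x) = -5 ⊗ (x ⊕ (-3)) ⊗ (x ⊕ (-7/3)) ⊗ (x ⊕ (-7/3)) ⊗ (x ⊕ (-7/3)) ⊗ (x ⊕ 11/2) ⊗ (x ⊕ 11/2)
Answer: roots = -3 (mult 1), -7/3 (mult 3), 11/2 (mult 2)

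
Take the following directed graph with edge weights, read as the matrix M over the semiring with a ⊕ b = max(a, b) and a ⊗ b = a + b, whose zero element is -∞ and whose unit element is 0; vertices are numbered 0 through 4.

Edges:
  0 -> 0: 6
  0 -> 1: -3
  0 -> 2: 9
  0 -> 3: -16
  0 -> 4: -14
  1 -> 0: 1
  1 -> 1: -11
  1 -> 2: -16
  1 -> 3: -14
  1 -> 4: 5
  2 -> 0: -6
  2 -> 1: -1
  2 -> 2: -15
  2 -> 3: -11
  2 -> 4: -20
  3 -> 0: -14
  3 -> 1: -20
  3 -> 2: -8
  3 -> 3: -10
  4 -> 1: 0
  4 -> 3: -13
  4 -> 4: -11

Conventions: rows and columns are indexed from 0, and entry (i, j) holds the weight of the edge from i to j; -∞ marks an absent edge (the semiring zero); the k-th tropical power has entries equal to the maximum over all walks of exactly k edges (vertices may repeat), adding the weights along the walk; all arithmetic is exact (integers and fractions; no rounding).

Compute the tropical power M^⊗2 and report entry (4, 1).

M^⊗2:
  [12, 8, 15, -2, 2]
  [7, 5, 10, -8, -6]
  [0, -9, 3, -15, 4]
  [-8, -9, -5, -19, -15]
  [1, -11, -16, -14, 5]
Key observation: the optimum is the walk 4->1->1, with weight 0 + (-11) = -11.
Optimal value attained by: walk 4->1->1.
Answer: (M^⊗2)[4][1] = -11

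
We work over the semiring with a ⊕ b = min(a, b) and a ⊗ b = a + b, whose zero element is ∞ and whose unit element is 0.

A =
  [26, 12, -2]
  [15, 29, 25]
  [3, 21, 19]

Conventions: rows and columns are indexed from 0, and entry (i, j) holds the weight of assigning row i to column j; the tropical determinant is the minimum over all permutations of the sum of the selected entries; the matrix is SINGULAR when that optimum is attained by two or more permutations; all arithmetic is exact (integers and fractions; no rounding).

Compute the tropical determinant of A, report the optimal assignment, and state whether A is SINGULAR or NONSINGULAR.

σ = (0, 1, 2): 26 + 29 + 19 = 74
σ = (0, 2, 1): 26 + 25 + 21 = 72
σ = (1, 0, 2): 12 + 15 + 19 = 46
σ = (1, 2, 0): 12 + 25 + 3 = 40
σ = (2, 0, 1): (-2) + 15 + 21 = 34
σ = (2, 1, 0): (-2) + 29 + 3 = 30
Optimal value attained by: σ = (2, 1, 0).
Answer: det⊕(A) = 30; verdict: NONSINGULAR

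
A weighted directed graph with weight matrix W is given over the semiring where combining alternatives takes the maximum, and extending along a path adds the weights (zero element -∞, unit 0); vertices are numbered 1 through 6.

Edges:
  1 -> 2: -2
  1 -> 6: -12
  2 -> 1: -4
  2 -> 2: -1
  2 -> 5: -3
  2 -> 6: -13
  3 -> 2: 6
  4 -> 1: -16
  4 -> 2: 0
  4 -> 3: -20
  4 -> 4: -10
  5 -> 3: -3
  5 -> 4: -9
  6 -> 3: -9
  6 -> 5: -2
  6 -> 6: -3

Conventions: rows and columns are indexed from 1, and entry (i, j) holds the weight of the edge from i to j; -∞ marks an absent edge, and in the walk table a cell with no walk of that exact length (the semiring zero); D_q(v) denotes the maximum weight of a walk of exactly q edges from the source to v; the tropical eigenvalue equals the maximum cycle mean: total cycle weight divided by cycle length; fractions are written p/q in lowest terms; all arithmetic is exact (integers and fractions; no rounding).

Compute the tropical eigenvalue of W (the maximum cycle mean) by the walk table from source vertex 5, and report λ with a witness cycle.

q=0: [-∞, -∞, -∞, -∞, 0, -∞]
q=1: [-∞, -∞, -3, -9, -∞, -∞]
q=2: [-25, 3, -29, -19, -∞, -∞]
q=3: [-1, 2, -39, -29, 0, -10]
q=4: [-2, 1, -3, -9, -1, -11]
q=5: [-3, 3, -4, -10, -2, -12]
q=6: [-1, 2, -5, -11, 0, -10]
Optimal cycle mean attained by: cycle 2->5->3->2, total (-3) + (-3) + 6, length 3.
Answer: λ = 0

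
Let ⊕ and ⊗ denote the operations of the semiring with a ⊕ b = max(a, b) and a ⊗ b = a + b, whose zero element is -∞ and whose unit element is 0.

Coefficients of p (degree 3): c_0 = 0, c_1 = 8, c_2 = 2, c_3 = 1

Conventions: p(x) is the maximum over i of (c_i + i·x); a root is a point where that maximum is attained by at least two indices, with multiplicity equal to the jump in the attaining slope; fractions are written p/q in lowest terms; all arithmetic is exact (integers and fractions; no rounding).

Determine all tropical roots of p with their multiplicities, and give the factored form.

hull edge (i=0, c=0) to (i=1, c=8): slope 8, span 1
hull edge (i=1, c=8) to (i=3, c=1): slope -7/2, span 2
Factored form: p(x) = 1 ⊗ (x ⊕ (-8)) ⊗ (x ⊕ 7/2) ⊗ (x ⊕ 7/2)
Answer: roots = -8 (mult 1), 7/2 (mult 2)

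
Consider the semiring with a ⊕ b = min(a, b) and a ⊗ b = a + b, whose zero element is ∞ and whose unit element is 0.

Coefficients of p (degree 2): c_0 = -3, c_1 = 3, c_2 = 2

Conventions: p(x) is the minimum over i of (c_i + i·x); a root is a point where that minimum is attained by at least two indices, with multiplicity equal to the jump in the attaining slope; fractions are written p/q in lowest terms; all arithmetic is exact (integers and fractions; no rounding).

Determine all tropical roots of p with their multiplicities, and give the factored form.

hull edge (i=0, c=-3) to (i=2, c=2): slope 5/2, span 2
Factored form: p(x) = 2 ⊗ (x ⊕ (-5/2)) ⊗ (x ⊕ (-5/2))
Answer: roots = -5/2 (mult 2)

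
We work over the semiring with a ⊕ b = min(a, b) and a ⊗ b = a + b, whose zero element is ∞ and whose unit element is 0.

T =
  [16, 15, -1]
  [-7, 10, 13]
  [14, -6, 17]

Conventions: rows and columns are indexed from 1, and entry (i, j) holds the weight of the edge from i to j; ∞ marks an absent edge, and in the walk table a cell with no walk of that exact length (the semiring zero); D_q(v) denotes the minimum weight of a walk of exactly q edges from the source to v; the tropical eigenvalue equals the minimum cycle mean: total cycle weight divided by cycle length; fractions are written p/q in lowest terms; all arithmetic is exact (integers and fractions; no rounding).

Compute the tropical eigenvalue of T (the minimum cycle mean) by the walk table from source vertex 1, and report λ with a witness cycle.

q=0: [0, ∞, ∞]
q=1: [16, 15, -1]
q=2: [8, -7, 15]
q=3: [-14, 3, 6]
Optimal cycle mean attained by: cycle 1->3->2->1, total (-1) + (-6) + (-7), length 3.
Answer: λ = -14/3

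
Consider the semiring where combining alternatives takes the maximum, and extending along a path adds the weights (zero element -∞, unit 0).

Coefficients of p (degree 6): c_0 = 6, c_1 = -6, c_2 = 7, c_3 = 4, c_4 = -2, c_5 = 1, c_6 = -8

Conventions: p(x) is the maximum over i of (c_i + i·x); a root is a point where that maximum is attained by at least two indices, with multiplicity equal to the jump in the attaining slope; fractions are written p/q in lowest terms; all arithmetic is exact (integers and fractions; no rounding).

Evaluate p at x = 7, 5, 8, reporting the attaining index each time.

p(7) = max(6+0·7=6, -6+1·7=1, 7+2·7=21, 4+3·7=25, -2+4·7=26, 1+5·7=36, -8+6·7=34) = 36 (attained by i=5)
p(5) = max(6+0·5=6, -6+1·5=-1, 7+2·5=17, 4+3·5=19, -2+4·5=18, 1+5·5=26, -8+6·5=22) = 26 (attained by i=5)
p(8) = max(6+0·8=6, -6+1·8=2, 7+2·8=23, 4+3·8=28, -2+4·8=30, 1+5·8=41, -8+6·8=40) = 41 (attained by i=5)
Answer: p(7) = 36; p(5) = 26; p(8) = 41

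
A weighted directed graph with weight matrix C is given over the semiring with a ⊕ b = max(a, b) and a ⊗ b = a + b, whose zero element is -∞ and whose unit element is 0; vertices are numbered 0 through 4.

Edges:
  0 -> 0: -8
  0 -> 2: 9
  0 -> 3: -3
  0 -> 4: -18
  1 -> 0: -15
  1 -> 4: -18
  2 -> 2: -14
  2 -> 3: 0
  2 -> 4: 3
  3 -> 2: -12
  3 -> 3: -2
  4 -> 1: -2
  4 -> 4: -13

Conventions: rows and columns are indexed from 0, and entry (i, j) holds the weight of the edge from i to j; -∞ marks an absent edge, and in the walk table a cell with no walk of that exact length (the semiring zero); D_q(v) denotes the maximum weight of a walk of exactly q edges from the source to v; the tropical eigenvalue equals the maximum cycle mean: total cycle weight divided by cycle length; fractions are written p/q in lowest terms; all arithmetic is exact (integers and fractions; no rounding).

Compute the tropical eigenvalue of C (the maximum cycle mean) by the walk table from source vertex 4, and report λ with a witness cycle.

q=0: [-∞, -∞, -∞, -∞, 0]
q=1: [-∞, -2, -∞, -∞, -13]
q=2: [-17, -15, -∞, -∞, -20]
q=3: [-25, -22, -8, -20, -33]
q=4: [-33, -35, -16, -8, -5]
q=5: [-41, -7, -20, -10, -13]
Optimal cycle mean attained by: cycle 0->2->4->1->0, total 9 + 3 + (-2) + (-15), length 4.
Answer: λ = -5/4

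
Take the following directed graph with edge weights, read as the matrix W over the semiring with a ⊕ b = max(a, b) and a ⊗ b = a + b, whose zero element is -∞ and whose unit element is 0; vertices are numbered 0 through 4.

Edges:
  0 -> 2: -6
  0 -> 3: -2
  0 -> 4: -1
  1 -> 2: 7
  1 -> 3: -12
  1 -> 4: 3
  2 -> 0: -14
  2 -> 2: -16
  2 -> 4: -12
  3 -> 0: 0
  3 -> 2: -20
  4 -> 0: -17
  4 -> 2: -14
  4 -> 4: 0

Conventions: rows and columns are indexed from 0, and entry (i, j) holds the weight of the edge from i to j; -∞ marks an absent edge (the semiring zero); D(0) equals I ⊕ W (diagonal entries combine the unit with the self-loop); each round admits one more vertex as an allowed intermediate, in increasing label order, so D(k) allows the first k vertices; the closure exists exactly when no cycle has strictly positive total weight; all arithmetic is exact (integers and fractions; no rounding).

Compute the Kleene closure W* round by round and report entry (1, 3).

D(0):
  [0, -∞, -6, -2, -1]
  [-∞, 0, 7, -12, 3]
  [-14, -∞, 0, -∞, -12]
  [0, -∞, -20, 0, -∞]
  [-17, -∞, -14, -∞, 0]
D(1):
  [0, -∞, -6, -2, -1]
  [-∞, 0, 7, -12, 3]
  [-14, -∞, 0, -16, -12]
  [0, -∞, -6, 0, -1]
  [-17, -∞, -14, -19, 0]
D(2):
  [0, -∞, -6, -2, -1]
  [-∞, 0, 7, -12, 3]
  [-14, -∞, 0, -16, -12]
  [0, -∞, -6, 0, -1]
  [-17, -∞, -14, -19, 0]
D(3):
  [0, -∞, -6, -2, -1]
  [-7, 0, 7, -9, 3]
  [-14, -∞, 0, -16, -12]
  [0, -∞, -6, 0, -1]
  [-17, -∞, -14, -19, 0]
D(4):
  [0, -∞, -6, -2, -1]
  [-7, 0, 7, -9, 3]
  [-14, -∞, 0, -16, -12]
  [0, -∞, -6, 0, -1]
  [-17, -∞, -14, -19, 0]
D(5):
  [0, -∞, -6, -2, -1]
  [-7, 0, 7, -9, 3]
  [-14, -∞, 0, -16, -12]
  [0, -∞, -6, 0, -1]
  [-17, -∞, -14, -19, 0]
Answer: W*[1][3] = -9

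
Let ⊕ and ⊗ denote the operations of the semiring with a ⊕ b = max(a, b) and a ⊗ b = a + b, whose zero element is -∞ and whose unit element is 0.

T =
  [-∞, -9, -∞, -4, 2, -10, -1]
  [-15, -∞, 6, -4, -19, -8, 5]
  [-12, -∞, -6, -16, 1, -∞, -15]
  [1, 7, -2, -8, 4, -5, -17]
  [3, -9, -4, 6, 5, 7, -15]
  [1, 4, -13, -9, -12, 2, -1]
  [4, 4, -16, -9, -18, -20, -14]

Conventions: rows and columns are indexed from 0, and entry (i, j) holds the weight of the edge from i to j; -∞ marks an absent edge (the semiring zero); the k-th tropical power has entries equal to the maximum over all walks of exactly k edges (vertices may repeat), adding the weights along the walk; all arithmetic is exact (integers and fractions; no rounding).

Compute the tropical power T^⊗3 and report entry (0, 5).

T^⊗2:
  [5, 3, -2, 8, 7, 9, -4]
  [9, 9, 0, -4, 7, -6, -9]
  [4, -8, -3, 7, 6, 8, -13]
  [7, -1, 13, 10, 9, 11, 12]
  [8, 13, 4, 11, 10, 12, 6]
  [3, 6, 10, 0, 3, 4, 9]
  [-8, -2, 10, 0, 6, -4, 9]
T^⊗3:
  [10, 15, 9, 13, 12, 14, 8]
  [10, 3, 15, 13, 12, 14, 14]
  [9, 14, 5, 12, 11, 13, 7]
  [16, 17, 8, 15, 14, 16, 10]
  [13, 18, 19, 16, 15, 17, 18]
  [13, 13, 12, 9, 11, 10, 11]
  [13, 13, 4, 12, 11, 13, 3]
Key observation: the optimum is the walk 0->4->4->5, with weight 2 + 5 + 7 = 14.
Optimal value attained by: walk 0->4->4->5.
Answer: (T^⊗3)[0][5] = 14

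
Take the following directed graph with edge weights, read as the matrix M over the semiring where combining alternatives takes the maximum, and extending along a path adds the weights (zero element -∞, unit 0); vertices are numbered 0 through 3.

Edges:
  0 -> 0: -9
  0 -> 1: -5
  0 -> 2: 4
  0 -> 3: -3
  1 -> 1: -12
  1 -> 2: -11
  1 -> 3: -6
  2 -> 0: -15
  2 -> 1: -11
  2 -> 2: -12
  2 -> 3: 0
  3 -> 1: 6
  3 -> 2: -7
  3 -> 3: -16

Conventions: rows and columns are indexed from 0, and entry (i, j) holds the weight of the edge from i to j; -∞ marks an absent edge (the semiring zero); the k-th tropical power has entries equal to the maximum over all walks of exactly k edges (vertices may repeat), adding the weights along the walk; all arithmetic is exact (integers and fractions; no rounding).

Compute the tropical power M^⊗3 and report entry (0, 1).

M^⊗2:
  [-11, 3, -5, 4]
  [-26, 0, -13, -11]
  [-24, 6, -7, -12]
  [-22, -6, -5, 0]
M^⊗3:
  [-20, 10, -3, -3]
  [-28, -5, -11, -6]
  [-22, -6, -5, 0]
  [-20, 6, -7, -5]
Key observation: the optimum is the walk 0->2->3->1, with weight 4 + 0 + 6 = 10.
Optimal value attained by: walk 0->2->3->1.
Answer: (M^⊗3)[0][1] = 10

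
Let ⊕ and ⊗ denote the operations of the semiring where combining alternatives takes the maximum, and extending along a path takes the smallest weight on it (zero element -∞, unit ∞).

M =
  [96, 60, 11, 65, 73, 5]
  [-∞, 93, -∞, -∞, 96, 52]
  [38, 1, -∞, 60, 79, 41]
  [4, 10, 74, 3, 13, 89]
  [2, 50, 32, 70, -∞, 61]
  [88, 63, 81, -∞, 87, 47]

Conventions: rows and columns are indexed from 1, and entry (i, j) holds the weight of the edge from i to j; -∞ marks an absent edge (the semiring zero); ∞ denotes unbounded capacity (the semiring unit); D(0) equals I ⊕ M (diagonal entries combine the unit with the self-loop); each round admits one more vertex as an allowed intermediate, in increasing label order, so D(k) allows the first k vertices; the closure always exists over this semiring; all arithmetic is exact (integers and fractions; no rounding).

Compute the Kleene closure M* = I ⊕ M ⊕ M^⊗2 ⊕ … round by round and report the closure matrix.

D(0):
  [∞, 60, 11, 65, 73, 5]
  [-∞, ∞, -∞, -∞, 96, 52]
  [38, 1, ∞, 60, 79, 41]
  [4, 10, 74, ∞, 13, 89]
  [2, 50, 32, 70, ∞, 61]
  [88, 63, 81, -∞, 87, ∞]
D(1):
  [∞, 60, 11, 65, 73, 5]
  [-∞, ∞, -∞, -∞, 96, 52]
  [38, 38, ∞, 60, 79, 41]
  [4, 10, 74, ∞, 13, 89]
  [2, 50, 32, 70, ∞, 61]
  [88, 63, 81, 65, 87, ∞]
D(2):
  [∞, 60, 11, 65, 73, 52]
  [-∞, ∞, -∞, -∞, 96, 52]
  [38, 38, ∞, 60, 79, 41]
  [4, 10, 74, ∞, 13, 89]
  [2, 50, 32, 70, ∞, 61]
  [88, 63, 81, 65, 87, ∞]
D(3):
  [∞, 60, 11, 65, 73, 52]
  [-∞, ∞, -∞, -∞, 96, 52]
  [38, 38, ∞, 60, 79, 41]
  [38, 38, 74, ∞, 74, 89]
  [32, 50, 32, 70, ∞, 61]
  [88, 63, 81, 65, 87, ∞]
D(4):
  [∞, 60, 65, 65, 73, 65]
  [-∞, ∞, -∞, -∞, 96, 52]
  [38, 38, ∞, 60, 79, 60]
  [38, 38, 74, ∞, 74, 89]
  [38, 50, 70, 70, ∞, 70]
  [88, 63, 81, 65, 87, ∞]
D(5):
  [∞, 60, 70, 70, 73, 70]
  [38, ∞, 70, 70, 96, 70]
  [38, 50, ∞, 70, 79, 70]
  [38, 50, 74, ∞, 74, 89]
  [38, 50, 70, 70, ∞, 70]
  [88, 63, 81, 70, 87, ∞]
D(6):
  [∞, 63, 70, 70, 73, 70]
  [70, ∞, 70, 70, 96, 70]
  [70, 63, ∞, 70, 79, 70]
  [88, 63, 81, ∞, 87, 89]
  [70, 63, 70, 70, ∞, 70]
  [88, 63, 81, 70, 87, ∞]
Answer: M* = [[∞, 63, 70, 70, 73, 70], [70, ∞, 70, 70, 96, 70], [70, 63, ∞, 70, 79, 70], [88, 63, 81, ∞, 87, 89], [70, 63, 70, 70, ∞, 70], [88, 63, 81, 70, 87, ∞]]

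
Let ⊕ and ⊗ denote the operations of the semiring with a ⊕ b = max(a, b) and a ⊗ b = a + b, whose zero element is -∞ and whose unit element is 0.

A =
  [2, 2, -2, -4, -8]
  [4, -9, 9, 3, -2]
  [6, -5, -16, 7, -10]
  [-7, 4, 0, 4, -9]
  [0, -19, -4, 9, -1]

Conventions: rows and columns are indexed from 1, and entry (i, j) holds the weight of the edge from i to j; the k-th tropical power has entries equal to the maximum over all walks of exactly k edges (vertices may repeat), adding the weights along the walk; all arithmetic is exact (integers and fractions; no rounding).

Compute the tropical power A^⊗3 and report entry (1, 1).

A^⊗2:
  [6, 4, 11, 5, 0]
  [15, 7, 3, 16, -1]
  [8, 11, 7, 11, -2]
  [8, 8, 13, 8, 2]
  [2, 13, 9, 13, 0]
A^⊗3:
  [17, 9, 13, 18, 2]
  [17, 20, 16, 20, 7]
  [15, 15, 20, 15, 9]
  [19, 12, 17, 20, 6]
  [17, 17, 22, 17, 11]
Key observation: the optimum is the walk 1->2->3->1, with weight 2 + 9 + 6 = 17.
Optimal value attained by: walk 1->2->3->1.
Answer: (A^⊗3)[1][1] = 17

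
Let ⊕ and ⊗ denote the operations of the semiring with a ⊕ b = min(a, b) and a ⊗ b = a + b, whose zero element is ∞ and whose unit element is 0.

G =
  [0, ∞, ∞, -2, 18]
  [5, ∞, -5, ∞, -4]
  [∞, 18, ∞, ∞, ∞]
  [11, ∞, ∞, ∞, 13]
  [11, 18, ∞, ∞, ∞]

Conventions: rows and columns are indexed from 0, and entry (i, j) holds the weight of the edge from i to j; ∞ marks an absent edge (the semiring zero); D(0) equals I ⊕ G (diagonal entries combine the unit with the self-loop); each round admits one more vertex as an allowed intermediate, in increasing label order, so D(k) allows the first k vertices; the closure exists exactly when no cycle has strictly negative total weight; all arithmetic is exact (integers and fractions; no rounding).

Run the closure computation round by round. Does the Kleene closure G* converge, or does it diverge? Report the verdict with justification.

D(0):
  [0, ∞, ∞, -2, 18]
  [5, 0, -5, ∞, -4]
  [∞, 18, 0, ∞, ∞]
  [11, ∞, ∞, 0, 13]
  [11, 18, ∞, ∞, 0]
D(1):
  [0, ∞, ∞, -2, 18]
  [5, 0, -5, 3, -4]
  [∞, 18, 0, ∞, ∞]
  [11, ∞, ∞, 0, 13]
  [11, 18, ∞, 9, 0]
D(2):
  [0, ∞, ∞, -2, 18]
  [5, 0, -5, 3, -4]
  [23, 18, 0, 21, 14]
  [11, ∞, ∞, 0, 13]
  [11, 18, 13, 9, 0]
D(3):
  [0, ∞, ∞, -2, 18]
  [5, 0, -5, 3, -4]
  [23, 18, 0, 21, 14]
  [11, ∞, ∞, 0, 13]
  [11, 18, 13, 9, 0]
D(4):
  [0, ∞, ∞, -2, 11]
  [5, 0, -5, 3, -4]
  [23, 18, 0, 21, 14]
  [11, ∞, ∞, 0, 13]
  [11, 18, 13, 9, 0]
D(5):
  [0, 29, 24, -2, 11]
  [5, 0, -5, 3, -4]
  [23, 18, 0, 21, 14]
  [11, 31, 26, 0, 13]
  [11, 18, 13, 9, 0]
Key observation: every diagonal entry stays at the unit through all rounds, so no improving cycle exists.
Answer: CONVERGES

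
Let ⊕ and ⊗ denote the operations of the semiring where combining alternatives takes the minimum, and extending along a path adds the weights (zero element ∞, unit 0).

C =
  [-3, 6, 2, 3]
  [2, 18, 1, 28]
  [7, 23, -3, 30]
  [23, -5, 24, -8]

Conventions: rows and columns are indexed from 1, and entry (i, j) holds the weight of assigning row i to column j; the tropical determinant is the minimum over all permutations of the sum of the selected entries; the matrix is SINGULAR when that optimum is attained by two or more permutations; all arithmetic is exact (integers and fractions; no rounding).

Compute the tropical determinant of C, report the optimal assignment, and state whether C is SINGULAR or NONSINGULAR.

σ = (1, 2, 3, 4): (-3) + 18 + (-3) + (-8) = 4
σ = (1, 2, 4, 3): (-3) + 18 + 30 + 24 = 69
σ = (1, 3, 2, 4): (-3) + 1 + 23 + (-8) = 13
σ = (1, 3, 4, 2): (-3) + 1 + 30 + (-5) = 23
σ = (1, 4, 2, 3): (-3) + 28 + 23 + 24 = 72
σ = (1, 4, 3, 2): (-3) + 28 + (-3) + (-5) = 17
σ = (2, 1, 3, 4): 6 + 2 + (-3) + (-8) = -3
σ = (2, 1, 4, 3): 6 + 2 + 30 + 24 = 62
σ = (2, 3, 1, 4): 6 + 1 + 7 + (-8) = 6
σ = (2, 3, 4, 1): 6 + 1 + 30 + 23 = 60
σ = (2, 4, 1, 3): 6 + 28 + 7 + 24 = 65
σ = (2, 4, 3, 1): 6 + 28 + (-3) + 23 = 54
σ = (3, 1, 2, 4): 2 + 2 + 23 + (-8) = 19
σ = (3, 1, 4, 2): 2 + 2 + 30 + (-5) = 29
σ = (3, 2, 1, 4): 2 + 18 + 7 + (-8) = 19
σ = (3, 2, 4, 1): 2 + 18 + 30 + 23 = 73
σ = (3, 4, 1, 2): 2 + 28 + 7 + (-5) = 32
σ = (3, 4, 2, 1): 2 + 28 + 23 + 23 = 76
σ = (4, 1, 2, 3): 3 + 2 + 23 + 24 = 52
σ = (4, 1, 3, 2): 3 + 2 + (-3) + (-5) = -3
σ = (4, 2, 1, 3): 3 + 18 + 7 + 24 = 52
σ = (4, 2, 3, 1): 3 + 18 + (-3) + 23 = 41
σ = (4, 3, 1, 2): 3 + 1 + 7 + (-5) = 6
σ = (4, 3, 2, 1): 3 + 1 + 23 + 23 = 50
Optimal value attained by: σ = (2, 1, 3, 4).
Answer: det⊕(C) = -3; verdict: SINGULAR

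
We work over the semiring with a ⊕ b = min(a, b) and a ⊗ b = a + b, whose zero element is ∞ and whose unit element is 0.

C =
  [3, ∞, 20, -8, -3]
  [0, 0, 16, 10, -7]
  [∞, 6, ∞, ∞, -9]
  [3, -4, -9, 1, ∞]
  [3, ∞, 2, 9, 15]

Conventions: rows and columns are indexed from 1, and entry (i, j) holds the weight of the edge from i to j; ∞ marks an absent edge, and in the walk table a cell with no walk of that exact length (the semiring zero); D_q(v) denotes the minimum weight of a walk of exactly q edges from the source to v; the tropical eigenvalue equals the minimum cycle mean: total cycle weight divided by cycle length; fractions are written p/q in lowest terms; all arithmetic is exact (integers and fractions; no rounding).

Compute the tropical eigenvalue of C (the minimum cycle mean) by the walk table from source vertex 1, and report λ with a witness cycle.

q=0: [0, ∞, ∞, ∞, ∞]
q=1: [3, ∞, 20, -8, -3]
q=2: [-5, -12, -17, -7, 0]
q=3: [-12, -12, -16, -13, -26]
q=4: [-23, -17, -24, -20, -25]
q=5: [-22, -24, -29, -31, -33]
Optimal cycle mean attained by: cycle 1->4->3->5->1, total (-8) + (-9) + (-9) + 3, length 4.
Answer: λ = -23/4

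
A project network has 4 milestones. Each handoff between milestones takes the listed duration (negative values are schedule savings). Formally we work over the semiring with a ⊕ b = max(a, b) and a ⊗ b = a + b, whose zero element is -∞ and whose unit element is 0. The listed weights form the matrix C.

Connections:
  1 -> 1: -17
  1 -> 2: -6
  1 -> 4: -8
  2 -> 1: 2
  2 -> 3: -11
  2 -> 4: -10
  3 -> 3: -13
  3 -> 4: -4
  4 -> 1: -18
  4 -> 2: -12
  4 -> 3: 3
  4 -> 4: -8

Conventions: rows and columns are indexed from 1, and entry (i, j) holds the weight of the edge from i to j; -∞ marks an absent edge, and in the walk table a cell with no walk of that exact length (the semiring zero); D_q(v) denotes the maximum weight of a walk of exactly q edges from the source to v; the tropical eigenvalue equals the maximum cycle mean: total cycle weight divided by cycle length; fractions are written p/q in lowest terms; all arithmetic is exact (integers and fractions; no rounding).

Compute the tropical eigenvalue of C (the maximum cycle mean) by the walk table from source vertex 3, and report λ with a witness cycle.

q=0: [-∞, -∞, 0, -∞]
q=1: [-∞, -∞, -13, -4]
q=2: [-22, -16, -1, -12]
q=3: [-14, -24, -9, -5]
q=4: [-22, -17, -2, -13]
Optimal cycle mean attained by: cycle 3->4->3, total (-4) + 3, length 2.
Answer: λ = -1/2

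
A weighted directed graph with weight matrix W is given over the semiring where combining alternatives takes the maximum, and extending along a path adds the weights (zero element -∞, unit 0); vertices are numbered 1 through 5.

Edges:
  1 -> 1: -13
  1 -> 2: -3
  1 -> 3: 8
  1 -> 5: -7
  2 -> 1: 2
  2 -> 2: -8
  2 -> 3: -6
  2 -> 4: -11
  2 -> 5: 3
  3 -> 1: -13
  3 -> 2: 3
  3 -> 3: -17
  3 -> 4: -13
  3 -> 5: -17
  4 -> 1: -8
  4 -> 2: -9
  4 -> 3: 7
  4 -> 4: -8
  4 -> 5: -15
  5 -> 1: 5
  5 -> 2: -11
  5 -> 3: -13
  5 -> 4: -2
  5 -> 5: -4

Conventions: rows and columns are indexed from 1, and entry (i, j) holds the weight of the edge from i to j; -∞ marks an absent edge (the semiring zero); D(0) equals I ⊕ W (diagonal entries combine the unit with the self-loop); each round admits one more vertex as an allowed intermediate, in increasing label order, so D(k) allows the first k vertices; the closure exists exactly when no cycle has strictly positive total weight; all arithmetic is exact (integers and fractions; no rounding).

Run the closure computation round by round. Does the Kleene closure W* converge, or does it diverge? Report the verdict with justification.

D(0):
  [0, -3, 8, -∞, -7]
  [2, 0, -6, -11, 3]
  [-13, 3, 0, -13, -17]
  [-8, -9, 7, 0, -15]
  [5, -11, -13, -2, 0]
D(1):
  [0, -3, 8, -∞, -7]
  [2, 0, 10, -11, 3]
  [-13, 3, 0, -13, -17]
  [-8, -9, 7, 0, -15]
  [5, 2, 13, -2, 0]
Detection: at round 2, diagonal entry (3, 3) turns strictly positive.
Key observation: the cycle 3->2->1->3 has total weight 3 + 2 + 8, which is strictly positive.
Answer: DIVERGES — positive cycle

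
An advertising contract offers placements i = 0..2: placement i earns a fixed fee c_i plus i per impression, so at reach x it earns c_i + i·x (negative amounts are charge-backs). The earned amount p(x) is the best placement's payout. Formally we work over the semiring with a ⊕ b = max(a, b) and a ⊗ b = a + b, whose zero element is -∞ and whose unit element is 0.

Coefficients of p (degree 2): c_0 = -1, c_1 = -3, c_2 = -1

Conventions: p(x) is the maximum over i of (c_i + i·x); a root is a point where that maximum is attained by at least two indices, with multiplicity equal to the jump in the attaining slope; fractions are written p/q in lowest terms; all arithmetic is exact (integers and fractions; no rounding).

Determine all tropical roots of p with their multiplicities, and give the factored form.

hull edge (i=0, c=-1) to (i=2, c=-1): slope 0, span 2
Factored form: p(x) = -1 ⊗ (x ⊕ 0) ⊗ (x ⊕ 0)
Answer: roots = 0 (mult 2)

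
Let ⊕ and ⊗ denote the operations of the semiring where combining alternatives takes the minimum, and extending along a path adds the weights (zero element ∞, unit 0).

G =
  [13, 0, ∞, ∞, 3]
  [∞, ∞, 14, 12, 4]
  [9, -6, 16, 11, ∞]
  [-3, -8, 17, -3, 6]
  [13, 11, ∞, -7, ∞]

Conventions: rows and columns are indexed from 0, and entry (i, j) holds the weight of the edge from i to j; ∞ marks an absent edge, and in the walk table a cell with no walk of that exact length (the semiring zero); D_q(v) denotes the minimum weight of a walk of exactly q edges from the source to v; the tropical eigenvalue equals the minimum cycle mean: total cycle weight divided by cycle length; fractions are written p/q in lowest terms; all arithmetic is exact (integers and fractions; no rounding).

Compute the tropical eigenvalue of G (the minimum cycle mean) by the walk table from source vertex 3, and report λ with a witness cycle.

q=0: [∞, ∞, ∞, 0, ∞]
q=1: [-3, -8, 17, -3, 6]
q=2: [-6, -11, 6, -6, -4]
q=3: [-9, -14, 3, -11, -7]
q=4: [-14, -19, 0, -14, -10]
q=5: [-17, -22, -5, -17, -15]
Optimal cycle mean attained by: cycle 1->4->3->1, total 4 + (-7) + (-8), length 3.
Answer: λ = -11/3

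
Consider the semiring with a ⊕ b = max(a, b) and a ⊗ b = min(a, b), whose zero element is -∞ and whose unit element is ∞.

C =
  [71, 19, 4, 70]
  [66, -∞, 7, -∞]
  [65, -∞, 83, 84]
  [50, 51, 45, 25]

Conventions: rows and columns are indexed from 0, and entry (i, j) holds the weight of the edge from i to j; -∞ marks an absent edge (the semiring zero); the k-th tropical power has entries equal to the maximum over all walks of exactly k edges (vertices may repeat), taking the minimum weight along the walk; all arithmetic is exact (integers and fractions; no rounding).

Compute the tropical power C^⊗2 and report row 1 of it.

C^⊗2:
  [71, 51, 45, 70]
  [66, 19, 7, 66]
  [65, 51, 83, 83]
  [51, 25, 45, 50]
Answer: row 1 of C^⊗2 = [66, 19, 7, 66]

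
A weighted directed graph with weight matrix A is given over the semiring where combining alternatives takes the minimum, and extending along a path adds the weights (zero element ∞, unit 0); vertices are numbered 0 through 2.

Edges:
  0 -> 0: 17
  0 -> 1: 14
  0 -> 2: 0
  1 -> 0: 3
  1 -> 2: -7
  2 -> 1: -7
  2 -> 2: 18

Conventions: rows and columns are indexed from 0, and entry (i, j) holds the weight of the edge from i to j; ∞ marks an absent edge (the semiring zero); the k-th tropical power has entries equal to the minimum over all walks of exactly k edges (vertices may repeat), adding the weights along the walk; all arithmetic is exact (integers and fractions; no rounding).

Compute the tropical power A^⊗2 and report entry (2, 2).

A^⊗2:
  [17, -7, 7]
  [20, -14, 3]
  [-4, 11, -14]
Key observation: the optimum is the walk 2->1->2, with weight (-7) + (-7) = -14.
Optimal value attained by: walk 2->1->2.
Answer: (A^⊗2)[2][2] = -14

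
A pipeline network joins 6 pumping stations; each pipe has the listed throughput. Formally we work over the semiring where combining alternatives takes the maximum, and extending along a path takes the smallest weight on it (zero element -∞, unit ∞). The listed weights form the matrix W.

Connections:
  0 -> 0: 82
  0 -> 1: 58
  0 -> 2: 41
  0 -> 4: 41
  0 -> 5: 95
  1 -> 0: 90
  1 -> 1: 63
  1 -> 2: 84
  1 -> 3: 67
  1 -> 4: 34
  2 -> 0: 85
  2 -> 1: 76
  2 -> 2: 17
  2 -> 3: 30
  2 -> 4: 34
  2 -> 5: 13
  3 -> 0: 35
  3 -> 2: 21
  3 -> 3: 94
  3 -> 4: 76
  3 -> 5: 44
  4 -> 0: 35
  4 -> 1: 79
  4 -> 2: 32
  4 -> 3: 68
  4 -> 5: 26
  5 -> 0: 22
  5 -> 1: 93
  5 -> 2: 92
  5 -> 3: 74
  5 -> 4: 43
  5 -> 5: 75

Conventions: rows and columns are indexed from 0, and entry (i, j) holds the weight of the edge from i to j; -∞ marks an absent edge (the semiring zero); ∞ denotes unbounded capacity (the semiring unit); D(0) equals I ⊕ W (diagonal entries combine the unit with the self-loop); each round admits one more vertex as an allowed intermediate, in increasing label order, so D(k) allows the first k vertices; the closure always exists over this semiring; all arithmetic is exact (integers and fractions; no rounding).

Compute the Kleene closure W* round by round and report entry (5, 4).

D(0):
  [∞, 58, 41, -∞, 41, 95]
  [90, ∞, 84, 67, 34, -∞]
  [85, 76, ∞, 30, 34, 13]
  [35, -∞, 21, ∞, 76, 44]
  [35, 79, 32, 68, ∞, 26]
  [22, 93, 92, 74, 43, ∞]
D(1):
  [∞, 58, 41, -∞, 41, 95]
  [90, ∞, 84, 67, 41, 90]
  [85, 76, ∞, 30, 41, 85]
  [35, 35, 35, ∞, 76, 44]
  [35, 79, 35, 68, ∞, 35]
  [22, 93, 92, 74, 43, ∞]
D(2):
  [∞, 58, 58, 58, 41, 95]
  [90, ∞, 84, 67, 41, 90]
  [85, 76, ∞, 67, 41, 85]
  [35, 35, 35, ∞, 76, 44]
  [79, 79, 79, 68, ∞, 79]
  [90, 93, 92, 74, 43, ∞]
D(3):
  [∞, 58, 58, 58, 41, 95]
  [90, ∞, 84, 67, 41, 90]
  [85, 76, ∞, 67, 41, 85]
  [35, 35, 35, ∞, 76, 44]
  [79, 79, 79, 68, ∞, 79]
  [90, 93, 92, 74, 43, ∞]
D(4):
  [∞, 58, 58, 58, 58, 95]
  [90, ∞, 84, 67, 67, 90]
  [85, 76, ∞, 67, 67, 85]
  [35, 35, 35, ∞, 76, 44]
  [79, 79, 79, 68, ∞, 79]
  [90, 93, 92, 74, 74, ∞]
D(5):
  [∞, 58, 58, 58, 58, 95]
  [90, ∞, 84, 67, 67, 90]
  [85, 76, ∞, 67, 67, 85]
  [76, 76, 76, ∞, 76, 76]
  [79, 79, 79, 68, ∞, 79]
  [90, 93, 92, 74, 74, ∞]
D(6):
  [∞, 93, 92, 74, 74, 95]
  [90, ∞, 90, 74, 74, 90]
  [85, 85, ∞, 74, 74, 85]
  [76, 76, 76, ∞, 76, 76]
  [79, 79, 79, 74, ∞, 79]
  [90, 93, 92, 74, 74, ∞]
Answer: W*[5][4] = 74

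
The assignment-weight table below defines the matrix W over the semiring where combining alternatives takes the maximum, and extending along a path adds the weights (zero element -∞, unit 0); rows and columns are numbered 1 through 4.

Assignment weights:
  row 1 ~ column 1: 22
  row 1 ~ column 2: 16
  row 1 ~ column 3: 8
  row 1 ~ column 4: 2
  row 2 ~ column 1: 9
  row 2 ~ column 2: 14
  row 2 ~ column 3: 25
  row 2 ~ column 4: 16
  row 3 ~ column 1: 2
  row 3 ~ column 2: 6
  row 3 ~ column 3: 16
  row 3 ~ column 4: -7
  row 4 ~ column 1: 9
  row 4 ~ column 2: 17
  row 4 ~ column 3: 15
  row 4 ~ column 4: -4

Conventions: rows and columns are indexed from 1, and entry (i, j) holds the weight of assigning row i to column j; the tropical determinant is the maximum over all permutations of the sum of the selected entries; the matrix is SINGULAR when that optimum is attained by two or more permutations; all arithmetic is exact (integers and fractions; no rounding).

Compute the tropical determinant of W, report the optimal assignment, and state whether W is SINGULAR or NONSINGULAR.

σ = (1, 2, 3, 4): 22 + 14 + 16 + (-4) = 48
σ = (1, 2, 4, 3): 22 + 14 + (-7) + 15 = 44
σ = (1, 3, 2, 4): 22 + 25 + 6 + (-4) = 49
σ = (1, 3, 4, 2): 22 + 25 + (-7) + 17 = 57
σ = (1, 4, 2, 3): 22 + 16 + 6 + 15 = 59
σ = (1, 4, 3, 2): 22 + 16 + 16 + 17 = 71
σ = (2, 1, 3, 4): 16 + 9 + 16 + (-4) = 37
σ = (2, 1, 4, 3): 16 + 9 + (-7) + 15 = 33
σ = (2, 3, 1, 4): 16 + 25 + 2 + (-4) = 39
σ = (2, 3, 4, 1): 16 + 25 + (-7) + 9 = 43
σ = (2, 4, 1, 3): 16 + 16 + 2 + 15 = 49
σ = (2, 4, 3, 1): 16 + 16 + 16 + 9 = 57
σ = (3, 1, 2, 4): 8 + 9 + 6 + (-4) = 19
σ = (3, 1, 4, 2): 8 + 9 + (-7) + 17 = 27
σ = (3, 2, 1, 4): 8 + 14 + 2 + (-4) = 20
σ = (3, 2, 4, 1): 8 + 14 + (-7) + 9 = 24
σ = (3, 4, 1, 2): 8 + 16 + 2 + 17 = 43
σ = (3, 4, 2, 1): 8 + 16 + 6 + 9 = 39
σ = (4, 1, 2, 3): 2 + 9 + 6 + 15 = 32
σ = (4, 1, 3, 2): 2 + 9 + 16 + 17 = 44
σ = (4, 2, 1, 3): 2 + 14 + 2 + 15 = 33
σ = (4, 2, 3, 1): 2 + 14 + 16 + 9 = 41
σ = (4, 3, 1, 2): 2 + 25 + 2 + 17 = 46
σ = (4, 3, 2, 1): 2 + 25 + 6 + 9 = 42
Optimal value attained by: σ = (1, 4, 3, 2).
Answer: det⊕(W) = 71; verdict: NONSINGULAR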